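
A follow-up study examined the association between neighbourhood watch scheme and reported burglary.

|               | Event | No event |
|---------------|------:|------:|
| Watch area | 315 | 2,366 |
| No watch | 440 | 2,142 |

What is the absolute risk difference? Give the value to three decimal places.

Cells: a = 315, b = 2366, c = 440, d = 2142.
Risk in exposed = 315/2681 = 0.117493; risk in unexposed = 440/2582 = 0.170411.
Risk difference = 0.117493 − 0.170411 = -0.052917

-0.053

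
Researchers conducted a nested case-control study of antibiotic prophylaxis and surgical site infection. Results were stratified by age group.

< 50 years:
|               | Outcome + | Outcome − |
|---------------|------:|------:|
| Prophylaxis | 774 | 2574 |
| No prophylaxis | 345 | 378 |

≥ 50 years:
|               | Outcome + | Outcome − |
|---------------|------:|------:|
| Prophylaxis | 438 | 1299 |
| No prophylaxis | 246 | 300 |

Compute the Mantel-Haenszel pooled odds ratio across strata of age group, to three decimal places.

OR_MH = Σ(aᵢdᵢ/nᵢ) / Σ(bᵢcᵢ/nᵢ), where nᵢ is the stratum total.
Stratum 1 (< 50 years): n = 4071; a·d/n = 774·378/4071 = 71.8674; b·c/n = 2574·345/4071 = 218.1356
Stratum 2 (≥ 50 years): n = 2283; a·d/n = 438·300/2283 = 57.5558; b·c/n = 1299·246/2283 = 139.9711
OR_MH = (71.8674 + 57.5558) / (218.1356 + 139.9711) = 129.4232 / 358.1067 = 0.36141

0.361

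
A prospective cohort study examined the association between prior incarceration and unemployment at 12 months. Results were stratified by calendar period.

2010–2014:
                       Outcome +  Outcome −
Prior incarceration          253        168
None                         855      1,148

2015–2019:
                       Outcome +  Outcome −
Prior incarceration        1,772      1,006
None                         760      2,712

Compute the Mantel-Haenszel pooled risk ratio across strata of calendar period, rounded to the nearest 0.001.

RR_MH = Σ(aᵢ·n₀ᵢ/nᵢ) / Σ(cᵢ·n₁ᵢ/nᵢ), with n₁ᵢ = aᵢ+bᵢ (exposed), n₀ᵢ = cᵢ+dᵢ (unexposed), nᵢ = n₁ᵢ+n₀ᵢ.
Stratum 1 (2010–2014): n₁ = 421, n₀ = 2003, n = 2424; a·n₀/n = 253·2003/2424 = 209.0590; c·n₁/n = 855·421/2424 = 148.4963
Stratum 2 (2015–2019): n₁ = 2778, n₀ = 3472, n = 6250; a·n₀/n = 1772·3472/6250 = 984.3814; c·n₁/n = 760·2778/6250 = 337.8048
RR_MH = (209.0590 + 984.3814) / (148.4963 + 337.8048) = 1193.4404 / 486.3011 = 2.45412

2.454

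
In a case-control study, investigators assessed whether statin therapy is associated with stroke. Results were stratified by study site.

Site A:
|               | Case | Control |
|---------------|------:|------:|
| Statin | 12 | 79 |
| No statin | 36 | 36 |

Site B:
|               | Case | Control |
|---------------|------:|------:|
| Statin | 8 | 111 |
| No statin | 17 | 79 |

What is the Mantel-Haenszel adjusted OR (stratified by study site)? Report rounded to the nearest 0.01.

OR_MH = Σ(aᵢdᵢ/nᵢ) / Σ(bᵢcᵢ/nᵢ), where nᵢ is the stratum total.
Stratum 1 (Site A): n = 163; a·d/n = 12·36/163 = 2.6503; b·c/n = 79·36/163 = 17.4479
Stratum 2 (Site B): n = 215; a·d/n = 8·79/215 = 2.9395; b·c/n = 111·17/215 = 8.7767
OR_MH = (2.6503 + 2.9395) / (17.4479 + 8.7767) = 5.5898 / 26.2246 = 0.21315

0.21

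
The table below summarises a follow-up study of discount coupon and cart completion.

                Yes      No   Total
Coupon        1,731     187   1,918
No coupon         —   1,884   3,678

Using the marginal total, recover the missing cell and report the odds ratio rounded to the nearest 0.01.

9.72

The missing cell is in the unexposed row: 3678 − 1884 = 1794.
So a = 1731, b = 187, c = 1794, d = 1884.
OR = (a·d)/(b·c) = (1731 × 1884) / (187 × 1794) = 3261204 / 335478 = 9.72107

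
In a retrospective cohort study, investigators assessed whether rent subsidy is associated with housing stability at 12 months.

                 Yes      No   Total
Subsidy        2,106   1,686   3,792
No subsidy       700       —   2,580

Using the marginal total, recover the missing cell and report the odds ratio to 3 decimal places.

The missing cell is in the unexposed row: 2580 − 700 = 1880.
So a = 2106, b = 1686, c = 700, d = 1880.
OR = (a·d)/(b·c) = (2106 × 1880) / (1686 × 700) = 3959280 / 1180200 = 3.35475

3.355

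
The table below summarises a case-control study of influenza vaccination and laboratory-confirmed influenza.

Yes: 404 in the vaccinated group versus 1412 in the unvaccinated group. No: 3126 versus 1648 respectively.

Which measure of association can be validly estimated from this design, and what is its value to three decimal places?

0.151

From the description: a = 404, b = 3126, c = 1412, d = 1648.
This is a case-control study: participants were sampled on outcome status, so risks in the source population cannot be estimated directly — relative risk is not valid here. The odds ratio is the appropriate measure.
OR = (a·d)/(b·c) = (404 × 1648) / (3126 × 1412) = 665792 / 4413912 = 0.15084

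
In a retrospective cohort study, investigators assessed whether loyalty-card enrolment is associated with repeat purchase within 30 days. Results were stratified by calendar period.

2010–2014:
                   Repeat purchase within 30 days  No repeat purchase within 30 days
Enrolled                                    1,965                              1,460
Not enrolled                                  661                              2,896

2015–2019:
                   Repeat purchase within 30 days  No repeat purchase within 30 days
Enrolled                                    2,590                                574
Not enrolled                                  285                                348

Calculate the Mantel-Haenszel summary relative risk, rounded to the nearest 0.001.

2.551

RR_MH = Σ(aᵢ·n₀ᵢ/nᵢ) / Σ(cᵢ·n₁ᵢ/nᵢ), with n₁ᵢ = aᵢ+bᵢ (exposed), n₀ᵢ = cᵢ+dᵢ (unexposed), nᵢ = n₁ᵢ+n₀ᵢ.
Stratum 1 (2010–2014): n₁ = 3425, n₀ = 3557, n = 6982; a·n₀/n = 1965·3557/6982 = 1001.0749; c·n₁/n = 661·3425/6982 = 324.2516
Stratum 2 (2015–2019): n₁ = 3164, n₀ = 633, n = 3797; a·n₀/n = 2590·633/3797 = 431.7804; c·n₁/n = 285·3164/3797 = 237.4875
RR_MH = (1001.0749 + 431.7804) / (324.2516 + 237.4875) = 1432.8553 / 561.7391 = 2.55075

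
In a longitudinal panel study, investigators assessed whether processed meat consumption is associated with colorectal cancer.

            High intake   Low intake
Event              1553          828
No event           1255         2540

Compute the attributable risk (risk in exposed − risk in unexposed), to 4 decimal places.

Reading the table with exposure as columns: a = 1553 (High intake, case), b = 1255 (High intake, non-case), c = 828 (Low intake, case), d = 2540.
Risk in exposed = 1553/2808 = 0.553063; risk in unexposed = 828/3368 = 0.245843.
Risk difference = 0.553063 − 0.245843 = 0.307219

0.3072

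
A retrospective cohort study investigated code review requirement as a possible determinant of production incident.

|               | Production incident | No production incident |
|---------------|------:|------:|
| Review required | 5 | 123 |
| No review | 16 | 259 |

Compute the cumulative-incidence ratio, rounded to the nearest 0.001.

Cells: a = 5, b = 123, c = 16, d = 259.
Risk in exposed = 5/128 = 0.03906; risk in unexposed = 16/275 = 0.05818.
RR = 0.03906 / 0.05818 = 0.67139
The risk is 33% lower among the exposed than among the unexposed.

0.671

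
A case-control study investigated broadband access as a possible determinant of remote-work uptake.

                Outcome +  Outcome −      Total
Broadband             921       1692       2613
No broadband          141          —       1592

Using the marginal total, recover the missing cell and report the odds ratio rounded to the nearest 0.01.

The missing cell is in the unexposed row: 1592 − 141 = 1451.
So a = 921, b = 1692, c = 141, d = 1451.
OR = (a·d)/(b·c) = (921 × 1451) / (1692 × 141) = 1336371 / 238572 = 5.60154

5.60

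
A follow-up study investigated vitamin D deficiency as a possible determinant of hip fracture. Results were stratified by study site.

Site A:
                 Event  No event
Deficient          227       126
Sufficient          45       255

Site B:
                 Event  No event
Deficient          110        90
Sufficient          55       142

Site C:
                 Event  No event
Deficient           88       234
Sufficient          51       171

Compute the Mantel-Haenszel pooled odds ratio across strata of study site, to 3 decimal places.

OR_MH = Σ(aᵢdᵢ/nᵢ) / Σ(bᵢcᵢ/nᵢ), where nᵢ is the stratum total.
Stratum 1 (Site A): n = 653; a·d/n = 227·255/653 = 88.6447; b·c/n = 126·45/653 = 8.6830
Stratum 2 (Site B): n = 397; a·d/n = 110·142/397 = 39.3451; b·c/n = 90·55/397 = 12.4685
Stratum 3 (Site C): n = 544; a·d/n = 88·171/544 = 27.6618; b·c/n = 234·51/544 = 21.9375
OR_MH = (88.6447 + 39.3451 + 27.6618) / (8.6830 + 12.4685 + 21.9375) = 155.6516 / 43.0890 = 3.61233

3.612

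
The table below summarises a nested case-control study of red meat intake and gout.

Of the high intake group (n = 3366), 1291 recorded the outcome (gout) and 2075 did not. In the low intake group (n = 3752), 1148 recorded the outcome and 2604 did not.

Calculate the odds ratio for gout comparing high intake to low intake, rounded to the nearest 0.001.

1.411

From the description: a = 1291, b = 2075, c = 1148, d = 2604.
OR = (a·d)/(b·c) = (1291 × 2604) / (2075 × 1148) = 3361764 / 2382100 = 1.41126
The odds of gout are about 1.41 times as high in the high intake group.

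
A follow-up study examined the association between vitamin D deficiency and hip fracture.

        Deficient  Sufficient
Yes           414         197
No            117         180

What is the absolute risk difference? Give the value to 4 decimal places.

Reading the table with exposure as columns: a = 414 (Deficient, case), b = 117 (Deficient, non-case), c = 197 (Sufficient, case), d = 180.
Risk in exposed = 414/531 = 0.779661; risk in unexposed = 197/377 = 0.522546.
Risk difference = 0.779661 − 0.522546 = 0.257115

0.2571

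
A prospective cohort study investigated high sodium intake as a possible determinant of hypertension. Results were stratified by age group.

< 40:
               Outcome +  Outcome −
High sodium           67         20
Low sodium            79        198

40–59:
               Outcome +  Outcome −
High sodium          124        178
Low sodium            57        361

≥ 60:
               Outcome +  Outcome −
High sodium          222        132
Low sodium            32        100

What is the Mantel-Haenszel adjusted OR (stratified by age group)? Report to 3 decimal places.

5.320

OR_MH = Σ(aᵢdᵢ/nᵢ) / Σ(bᵢcᵢ/nᵢ), where nᵢ is the stratum total.
Stratum 1 (< 40): n = 364; a·d/n = 67·198/364 = 36.4451; b·c/n = 20·79/364 = 4.3407
Stratum 2 (40–59): n = 720; a·d/n = 124·361/720 = 62.1722; b·c/n = 178·57/720 = 14.0917
Stratum 3 (≥ 60): n = 486; a·d/n = 222·100/486 = 45.6790; b·c/n = 132·32/486 = 8.6914
OR_MH = (36.4451 + 62.1722 + 45.6790) / (4.3407 + 14.0917 + 8.6914) = 144.2963 / 27.1237 = 5.31994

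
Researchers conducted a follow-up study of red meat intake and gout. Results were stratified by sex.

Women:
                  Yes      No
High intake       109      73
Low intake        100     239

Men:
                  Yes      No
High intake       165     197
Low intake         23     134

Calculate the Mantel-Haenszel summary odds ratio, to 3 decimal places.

4.072

OR_MH = Σ(aᵢdᵢ/nᵢ) / Σ(bᵢcᵢ/nᵢ), where nᵢ is the stratum total.
Stratum 1 (Women): n = 521; a·d/n = 109·239/521 = 50.0019; b·c/n = 73·100/521 = 14.0115
Stratum 2 (Men): n = 519; a·d/n = 165·134/519 = 42.6012; b·c/n = 197·23/519 = 8.7303
OR_MH = (50.0019 + 42.6012) / (14.0115 + 8.7303) = 92.6031 / 22.7418 = 4.07194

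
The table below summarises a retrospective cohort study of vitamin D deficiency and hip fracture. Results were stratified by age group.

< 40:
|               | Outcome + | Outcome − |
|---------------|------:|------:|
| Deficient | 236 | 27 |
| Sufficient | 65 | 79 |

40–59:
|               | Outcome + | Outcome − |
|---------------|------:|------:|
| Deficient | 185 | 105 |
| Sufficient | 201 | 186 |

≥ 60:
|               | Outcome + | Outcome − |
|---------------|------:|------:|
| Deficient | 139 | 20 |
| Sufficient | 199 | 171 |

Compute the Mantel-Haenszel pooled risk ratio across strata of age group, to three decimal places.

1.524

RR_MH = Σ(aᵢ·n₀ᵢ/nᵢ) / Σ(cᵢ·n₁ᵢ/nᵢ), with n₁ᵢ = aᵢ+bᵢ (exposed), n₀ᵢ = cᵢ+dᵢ (unexposed), nᵢ = n₁ᵢ+n₀ᵢ.
Stratum 1 (< 40): n₁ = 263, n₀ = 144, n = 407; a·n₀/n = 236·144/407 = 83.4988; c·n₁/n = 65·263/407 = 42.0025
Stratum 2 (40–59): n₁ = 290, n₀ = 387, n = 677; a·n₀/n = 185·387/677 = 105.7533; c·n₁/n = 201·290/677 = 86.1004
Stratum 3 (≥ 60): n₁ = 159, n₀ = 370, n = 529; a·n₀/n = 139·370/529 = 97.2212; c·n₁/n = 199·159/529 = 59.8129
RR_MH = (83.4988 + 105.7533 + 97.2212) / (42.0025 + 86.1004 + 59.8129) = 286.4733 / 187.9158 = 1.52448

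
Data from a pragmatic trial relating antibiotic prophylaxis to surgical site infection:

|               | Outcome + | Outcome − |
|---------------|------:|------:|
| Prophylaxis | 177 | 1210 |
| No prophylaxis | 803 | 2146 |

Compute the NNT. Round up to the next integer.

7

Risk in treated group = 177/1387 = 0.12761; risk in control = 803/2949 = 0.27230.
Absolute risk reduction = 0.27230 − 0.12761 = 0.14468
NNT = 1 / ARR = 1 / 0.14468 = 6.912 → round up → 7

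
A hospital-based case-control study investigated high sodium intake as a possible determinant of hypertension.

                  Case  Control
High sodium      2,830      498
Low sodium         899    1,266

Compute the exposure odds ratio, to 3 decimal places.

8.003

Cells: a = 2830, b = 498, c = 899, d = 1266.
OR = (a·d)/(b·c) = (2830 × 1266) / (498 × 899) = 3582780 / 447702 = 8.00260
The odds of hypertension are about 8.00 times as high in the high sodium group.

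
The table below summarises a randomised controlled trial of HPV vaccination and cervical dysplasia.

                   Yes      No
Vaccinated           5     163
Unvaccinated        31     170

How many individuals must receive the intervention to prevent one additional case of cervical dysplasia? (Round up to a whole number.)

9

Risk in treated group = 5/168 = 0.02976; risk in control = 31/201 = 0.15423.
Absolute risk reduction = 0.15423 − 0.02976 = 0.12447
NNT = 1 / ARR = 1 / 0.12447 = 8.034 → round up → 9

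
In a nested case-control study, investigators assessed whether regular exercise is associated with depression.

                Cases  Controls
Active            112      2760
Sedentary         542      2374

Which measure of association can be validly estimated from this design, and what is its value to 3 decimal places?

Cells: a = 112, b = 2760, c = 542, d = 2374.
This is a nested case-control study: participants were sampled on outcome status, so risks in the source population cannot be estimated directly — relative risk is not valid here. The odds ratio is the appropriate measure.
OR = (a·d)/(b·c) = (112 × 2374) / (2760 × 542) = 265888 / 1495920 = 0.17774

0.178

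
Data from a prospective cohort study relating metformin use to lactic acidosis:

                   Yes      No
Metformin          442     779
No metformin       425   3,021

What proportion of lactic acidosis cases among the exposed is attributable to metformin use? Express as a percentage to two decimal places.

65.93

Cells: a = 442, b = 779, c = 425, d = 3021.
Risk in exposed = 442/1221 = 0.36200; risk in unexposed = 425/3446 = 0.12333.
RR = 0.36200/0.12333 = 2.93517
AR% = (RR − 1)/RR × 100 = (2.93517 − 1)/2.93517 × 100 = 65.9304%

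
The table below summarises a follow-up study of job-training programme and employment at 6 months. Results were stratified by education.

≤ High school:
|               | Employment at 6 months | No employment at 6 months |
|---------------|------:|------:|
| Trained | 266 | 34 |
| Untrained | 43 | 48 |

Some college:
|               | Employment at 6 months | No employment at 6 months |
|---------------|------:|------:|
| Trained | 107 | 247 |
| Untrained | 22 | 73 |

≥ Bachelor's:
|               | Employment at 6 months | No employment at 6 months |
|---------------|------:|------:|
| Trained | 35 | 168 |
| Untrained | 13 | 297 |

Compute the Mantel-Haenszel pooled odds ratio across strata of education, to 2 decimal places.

OR_MH = Σ(aᵢdᵢ/nᵢ) / Σ(bᵢcᵢ/nᵢ), where nᵢ is the stratum total.
Stratum 1 (≤ High school): n = 391; a·d/n = 266·48/391 = 32.6547; b·c/n = 34·43/391 = 3.7391
Stratum 2 (Some college): n = 449; a·d/n = 107·73/449 = 17.3964; b·c/n = 247·22/449 = 12.1024
Stratum 3 (≥ Bachelor's): n = 513; a·d/n = 35·297/513 = 20.2632; b·c/n = 168·13/513 = 4.2573
OR_MH = (32.6547 + 17.3964 + 20.2632) / (3.7391 + 12.1024 + 4.2573) = 70.3143 / 20.0989 = 3.49842

3.50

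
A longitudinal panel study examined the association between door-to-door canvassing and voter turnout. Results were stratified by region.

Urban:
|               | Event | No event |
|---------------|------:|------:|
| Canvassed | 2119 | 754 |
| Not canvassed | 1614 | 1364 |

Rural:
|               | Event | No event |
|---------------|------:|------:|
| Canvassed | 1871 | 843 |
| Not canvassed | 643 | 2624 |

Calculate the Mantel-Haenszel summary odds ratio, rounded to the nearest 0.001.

4.403

OR_MH = Σ(aᵢdᵢ/nᵢ) / Σ(bᵢcᵢ/nᵢ), where nᵢ is the stratum total.
Stratum 1 (Urban): n = 5851; a·d/n = 2119·1364/5851 = 493.9867; b·c/n = 754·1614/5851 = 207.9911
Stratum 2 (Rural): n = 5981; a·d/n = 1871·2624/5981 = 820.8500; b·c/n = 843·643/5981 = 90.6285
OR_MH = (493.9867 + 820.8500) / (207.9911 + 90.6285) = 1314.8367 / 298.6196 = 4.40305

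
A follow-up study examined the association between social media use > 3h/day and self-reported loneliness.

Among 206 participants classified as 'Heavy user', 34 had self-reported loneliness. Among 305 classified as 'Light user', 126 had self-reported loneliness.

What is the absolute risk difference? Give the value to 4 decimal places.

-0.2481

From the description: a = 34, b = 172, c = 126, d = 179.
Risk in exposed = 34/206 = 0.165049; risk in unexposed = 126/305 = 0.413115.
Risk difference = 0.165049 − 0.413115 = -0.248066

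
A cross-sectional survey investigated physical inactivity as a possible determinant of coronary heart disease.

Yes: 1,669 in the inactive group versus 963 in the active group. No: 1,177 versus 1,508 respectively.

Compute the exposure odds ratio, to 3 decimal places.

From the description: a = 1669, b = 1177, c = 963, d = 1508.
OR = (a·d)/(b·c) = (1669 × 1508) / (1177 × 963) = 2516852 / 1133451 = 2.22052
The odds of coronary heart disease are about 2.22 times as high in the inactive group.

2.221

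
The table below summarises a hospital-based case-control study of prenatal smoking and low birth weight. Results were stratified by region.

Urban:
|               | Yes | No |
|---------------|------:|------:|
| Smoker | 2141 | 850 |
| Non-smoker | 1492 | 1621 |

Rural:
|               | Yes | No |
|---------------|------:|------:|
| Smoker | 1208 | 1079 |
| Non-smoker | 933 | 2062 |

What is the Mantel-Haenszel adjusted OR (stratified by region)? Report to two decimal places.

2.61

OR_MH = Σ(aᵢdᵢ/nᵢ) / Σ(bᵢcᵢ/nᵢ), where nᵢ is the stratum total.
Stratum 1 (Urban): n = 6104; a·d/n = 2141·1621/6104 = 568.5716; b·c/n = 850·1492/6104 = 207.7654
Stratum 2 (Rural): n = 5282; a·d/n = 1208·2062/5282 = 471.5820; b·c/n = 1079·933/5282 = 190.5920
OR_MH = (568.5716 + 471.5820) / (207.7654 + 190.5920) = 1040.1536 / 398.3574 = 2.61111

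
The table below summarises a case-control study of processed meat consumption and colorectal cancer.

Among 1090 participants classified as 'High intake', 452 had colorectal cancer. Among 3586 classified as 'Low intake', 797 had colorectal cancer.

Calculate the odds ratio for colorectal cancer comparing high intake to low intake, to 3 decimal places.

From the description: a = 452, b = 638, c = 797, d = 2789.
OR = (a·d)/(b·c) = (452 × 2789) / (638 × 797) = 1260628 / 508486 = 2.47918
The odds of colorectal cancer are about 2.48 times as high in the high intake group.

2.479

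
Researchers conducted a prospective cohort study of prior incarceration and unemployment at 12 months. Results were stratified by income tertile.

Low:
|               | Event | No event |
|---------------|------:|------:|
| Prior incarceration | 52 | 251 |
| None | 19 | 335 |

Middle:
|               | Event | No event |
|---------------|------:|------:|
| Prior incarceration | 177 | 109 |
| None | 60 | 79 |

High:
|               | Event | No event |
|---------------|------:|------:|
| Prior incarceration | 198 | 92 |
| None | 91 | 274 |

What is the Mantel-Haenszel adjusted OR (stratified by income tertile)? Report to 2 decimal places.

4.01

OR_MH = Σ(aᵢdᵢ/nᵢ) / Σ(bᵢcᵢ/nᵢ), where nᵢ is the stratum total.
Stratum 1 (Low): n = 657; a·d/n = 52·335/657 = 26.5145; b·c/n = 251·19/657 = 7.2588
Stratum 2 (Middle): n = 425; a·d/n = 177·79/425 = 32.9012; b·c/n = 109·60/425 = 15.3882
Stratum 3 (High): n = 655; a·d/n = 198·274/655 = 82.8275; b·c/n = 92·91/655 = 12.7817
OR_MH = (26.5145 + 32.9012 + 82.8275) / (7.2588 + 15.3882 + 12.7817) = 142.2431 / 35.4287 = 4.01492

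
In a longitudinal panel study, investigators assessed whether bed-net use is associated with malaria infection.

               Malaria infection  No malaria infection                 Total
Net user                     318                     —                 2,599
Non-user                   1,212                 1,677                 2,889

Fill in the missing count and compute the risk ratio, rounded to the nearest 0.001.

The missing cell is in the exposed row: 2599 − 318 = 2281.
So a = 318, b = 2281, c = 1212, d = 1677.
RR = [a/(a+b)] / [c/(c+d)] = (318/2599) / (1212/2889) = 0.12235/0.41952 = 0.29165

0.292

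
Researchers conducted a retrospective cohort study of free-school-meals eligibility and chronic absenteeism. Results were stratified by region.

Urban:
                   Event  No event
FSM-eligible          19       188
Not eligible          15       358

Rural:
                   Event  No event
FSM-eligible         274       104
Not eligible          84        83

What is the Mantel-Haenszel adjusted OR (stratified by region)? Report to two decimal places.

OR_MH = Σ(aᵢdᵢ/nᵢ) / Σ(bᵢcᵢ/nᵢ), where nᵢ is the stratum total.
Stratum 1 (Urban): n = 580; a·d/n = 19·358/580 = 11.7276; b·c/n = 188·15/580 = 4.8621
Stratum 2 (Rural): n = 545; a·d/n = 274·83/545 = 41.7284; b·c/n = 104·84/545 = 16.0294
OR_MH = (11.7276 + 41.7284) / (4.8621 + 16.0294) = 53.4560 / 20.8914 = 2.55875

2.56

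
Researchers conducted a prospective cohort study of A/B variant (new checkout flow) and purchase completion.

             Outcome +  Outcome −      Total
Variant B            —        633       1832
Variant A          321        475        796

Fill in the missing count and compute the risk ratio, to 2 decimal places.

The missing cell is in the exposed row: 1832 − 633 = 1199.
So a = 1199, b = 633, c = 321, d = 475.
RR = [a/(a+b)] / [c/(c+d)] = (1199/1832) / (321/796) = 0.65448/0.40327 = 1.62294

1.62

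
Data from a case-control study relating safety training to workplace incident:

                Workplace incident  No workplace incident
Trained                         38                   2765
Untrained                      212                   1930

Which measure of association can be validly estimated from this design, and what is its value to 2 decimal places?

0.13

Cells: a = 38, b = 2765, c = 212, d = 1930.
This is a case-control study: participants were sampled on outcome status, so risks in the source population cannot be estimated directly — relative risk is not valid here. The odds ratio is the appropriate measure.
OR = (a·d)/(b·c) = (38 × 1930) / (2765 × 212) = 73340 / 586180 = 0.12512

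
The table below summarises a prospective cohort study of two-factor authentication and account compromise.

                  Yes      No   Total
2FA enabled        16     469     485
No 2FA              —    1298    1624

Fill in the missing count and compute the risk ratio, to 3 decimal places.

The missing cell is in the unexposed row: 1624 − 1298 = 326.
So a = 16, b = 469, c = 326, d = 1298.
RR = [a/(a+b)] / [c/(c+d)] = (16/485) / (326/1624) = 0.03299/0.20074 = 0.16434

0.164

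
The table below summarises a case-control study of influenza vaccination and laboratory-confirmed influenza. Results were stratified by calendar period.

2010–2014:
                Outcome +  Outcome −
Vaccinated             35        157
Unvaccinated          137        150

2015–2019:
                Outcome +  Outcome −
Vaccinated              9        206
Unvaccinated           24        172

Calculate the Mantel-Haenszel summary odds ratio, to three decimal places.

OR_MH = Σ(aᵢdᵢ/nᵢ) / Σ(bᵢcᵢ/nᵢ), where nᵢ is the stratum total.
Stratum 1 (2010–2014): n = 479; a·d/n = 35·150/479 = 10.9603; b·c/n = 157·137/479 = 44.9040
Stratum 2 (2015–2019): n = 411; a·d/n = 9·172/411 = 3.7664; b·c/n = 206·24/411 = 12.0292
OR_MH = (10.9603 + 3.7664) / (44.9040 + 12.0292) = 14.7268 / 56.9332 = 0.25867

0.259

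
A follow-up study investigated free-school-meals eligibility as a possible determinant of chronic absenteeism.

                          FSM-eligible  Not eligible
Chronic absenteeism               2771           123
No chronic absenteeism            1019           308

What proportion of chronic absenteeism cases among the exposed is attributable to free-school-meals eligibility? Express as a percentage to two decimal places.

60.97

Reading the table with exposure as columns: a = 2771 (FSM-eligible, case), b = 1019 (FSM-eligible, non-case), c = 123 (Not eligible, case), d = 308.
Risk in exposed = 2771/3790 = 0.73113; risk in unexposed = 123/431 = 0.28538.
RR = 0.73113/0.28538 = 2.56194
AR% = (RR − 1)/RR × 100 = (2.56194 − 1)/2.56194 × 100 = 60.9671%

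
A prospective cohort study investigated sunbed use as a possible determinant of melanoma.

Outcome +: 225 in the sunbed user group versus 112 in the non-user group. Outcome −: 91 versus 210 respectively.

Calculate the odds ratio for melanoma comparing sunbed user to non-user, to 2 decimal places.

4.64

From the description: a = 225, b = 91, c = 112, d = 210.
OR = (a·d)/(b·c) = (225 × 210) / (91 × 112) = 47250 / 10192 = 4.63599
The odds of melanoma are about 4.64 times as high in the sunbed user group.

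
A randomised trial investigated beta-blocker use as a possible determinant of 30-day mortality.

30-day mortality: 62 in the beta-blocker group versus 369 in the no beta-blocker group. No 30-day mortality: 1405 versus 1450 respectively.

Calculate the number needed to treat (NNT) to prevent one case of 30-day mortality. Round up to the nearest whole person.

Risk in treated group = 62/1467 = 0.04226; risk in control = 369/1819 = 0.20286.
Absolute risk reduction = 0.20286 − 0.04226 = 0.16060
NNT = 1 / ARR = 1 / 0.16060 = 6.227 → round up → 7

7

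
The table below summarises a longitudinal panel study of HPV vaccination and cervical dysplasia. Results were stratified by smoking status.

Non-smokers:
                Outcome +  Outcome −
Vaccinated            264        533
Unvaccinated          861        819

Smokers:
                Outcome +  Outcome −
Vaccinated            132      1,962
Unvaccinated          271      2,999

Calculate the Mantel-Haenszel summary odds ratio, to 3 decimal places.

OR_MH = Σ(aᵢdᵢ/nᵢ) / Σ(bᵢcᵢ/nᵢ), where nᵢ is the stratum total.
Stratum 1 (Non-smokers): n = 2477; a·d/n = 264·819/2477 = 87.2895; b·c/n = 533·861/2477 = 185.2697
Stratum 2 (Smokers): n = 5364; a·d/n = 132·2999/5364 = 73.8009; b·c/n = 1962·271/5364 = 99.1242
OR_MH = (87.2895 + 73.8009) / (185.2697 + 99.1242) = 161.0904 / 284.3938 = 0.56643

0.566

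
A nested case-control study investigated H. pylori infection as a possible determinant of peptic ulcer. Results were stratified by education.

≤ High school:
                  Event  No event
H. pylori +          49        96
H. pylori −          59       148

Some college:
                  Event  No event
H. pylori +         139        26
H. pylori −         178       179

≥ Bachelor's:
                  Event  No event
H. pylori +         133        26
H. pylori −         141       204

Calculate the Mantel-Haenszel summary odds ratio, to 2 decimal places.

3.79

OR_MH = Σ(aᵢdᵢ/nᵢ) / Σ(bᵢcᵢ/nᵢ), where nᵢ is the stratum total.
Stratum 1 (≤ High school): n = 352; a·d/n = 49·148/352 = 20.6023; b·c/n = 96·59/352 = 16.0909
Stratum 2 (Some college): n = 522; a·d/n = 139·179/522 = 47.6648; b·c/n = 26·178/522 = 8.8659
Stratum 3 (≥ Bachelor's): n = 504; a·d/n = 133·204/504 = 53.8333; b·c/n = 26·141/504 = 7.2738
OR_MH = (20.6023 + 47.6648 + 53.8333) / (16.0909 + 8.8659 + 7.2738) = 122.1004 / 32.2306 = 3.78833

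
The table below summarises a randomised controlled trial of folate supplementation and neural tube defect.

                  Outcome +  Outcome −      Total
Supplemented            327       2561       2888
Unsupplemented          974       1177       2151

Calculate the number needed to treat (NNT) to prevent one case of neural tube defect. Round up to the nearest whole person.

3

Risk in treated group = 327/2888 = 0.11323; risk in control = 974/2151 = 0.45281.
Absolute risk reduction = 0.45281 − 0.11323 = 0.33959
NNT = 1 / ARR = 1 / 0.33959 = 2.945 → round up → 3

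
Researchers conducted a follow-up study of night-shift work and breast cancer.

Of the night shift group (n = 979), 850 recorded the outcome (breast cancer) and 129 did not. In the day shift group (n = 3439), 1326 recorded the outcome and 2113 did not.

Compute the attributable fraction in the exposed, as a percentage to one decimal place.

From the description: a = 850, b = 129, c = 1326, d = 2113.
Risk in exposed = 850/979 = 0.86823; risk in unexposed = 1326/3439 = 0.38558.
RR = 0.86823/0.38558 = 2.25177
AR% = (RR − 1)/RR × 100 = (2.25177 − 1)/2.25177 × 100 = 55.5906%

55.6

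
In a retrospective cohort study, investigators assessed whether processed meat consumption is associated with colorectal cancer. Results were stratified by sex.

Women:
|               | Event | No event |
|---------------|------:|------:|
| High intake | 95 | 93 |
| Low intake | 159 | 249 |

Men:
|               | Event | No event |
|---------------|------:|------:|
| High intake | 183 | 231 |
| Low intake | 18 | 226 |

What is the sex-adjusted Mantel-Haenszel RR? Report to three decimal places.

2.162

RR_MH = Σ(aᵢ·n₀ᵢ/nᵢ) / Σ(cᵢ·n₁ᵢ/nᵢ), with n₁ᵢ = aᵢ+bᵢ (exposed), n₀ᵢ = cᵢ+dᵢ (unexposed), nᵢ = n₁ᵢ+n₀ᵢ.
Stratum 1 (Women): n₁ = 188, n₀ = 408, n = 596; a·n₀/n = 95·408/596 = 65.0336; c·n₁/n = 159·188/596 = 50.1544
Stratum 2 (Men): n₁ = 414, n₀ = 244, n = 658; a·n₀/n = 183·244/658 = 67.8602; c·n₁/n = 18·414/658 = 11.3252
RR_MH = (65.0336 + 67.8602) / (50.1544 + 11.3252) = 132.8937 / 61.4796 = 2.16159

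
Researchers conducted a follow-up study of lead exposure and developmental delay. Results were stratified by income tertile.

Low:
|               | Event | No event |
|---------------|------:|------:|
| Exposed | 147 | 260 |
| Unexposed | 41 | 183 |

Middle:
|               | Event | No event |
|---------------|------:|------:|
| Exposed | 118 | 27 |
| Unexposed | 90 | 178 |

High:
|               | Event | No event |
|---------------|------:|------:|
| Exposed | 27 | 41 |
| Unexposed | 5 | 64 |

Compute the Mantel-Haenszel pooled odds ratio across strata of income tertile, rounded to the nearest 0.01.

OR_MH = Σ(aᵢdᵢ/nᵢ) / Σ(bᵢcᵢ/nᵢ), where nᵢ is the stratum total.
Stratum 1 (Low): n = 631; a·d/n = 147·183/631 = 42.6323; b·c/n = 260·41/631 = 16.8938
Stratum 2 (Middle): n = 413; a·d/n = 118·178/413 = 50.8571; b·c/n = 27·90/413 = 5.8838
Stratum 3 (High): n = 137; a·d/n = 27·64/137 = 12.6131; b·c/n = 41·5/137 = 1.4964
OR_MH = (42.6323 + 50.8571 + 12.6131) / (16.8938 + 5.8838 + 1.4964) = 106.1026 / 24.2739 = 4.37105

4.37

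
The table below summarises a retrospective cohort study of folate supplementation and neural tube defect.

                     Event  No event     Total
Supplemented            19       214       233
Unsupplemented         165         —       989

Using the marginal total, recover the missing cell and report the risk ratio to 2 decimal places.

The missing cell is in the unexposed row: 989 − 165 = 824.
So a = 19, b = 214, c = 165, d = 824.
RR = [a/(a+b)] / [c/(c+d)] = (19/233) / (165/989) = 0.08155/0.16684 = 0.48878

0.49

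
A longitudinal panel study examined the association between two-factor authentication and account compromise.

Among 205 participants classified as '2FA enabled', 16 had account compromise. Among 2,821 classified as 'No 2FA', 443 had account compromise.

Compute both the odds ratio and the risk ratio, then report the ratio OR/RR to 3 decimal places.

0.914

From the description: a = 16, b = 189, c = 443, d = 2378.
OR = (16·2378)/(189·443) = 38048/83727 = 0.45443
Risk in exposed = 16/205 = 0.07805; risk in unexposed = 443/2821 = 0.15704; RR = 0.49701
OR/RR = 0.45443 / 0.49701 = 0.91433
The outcome is not rare, so the OR lies further from 1 than the RR.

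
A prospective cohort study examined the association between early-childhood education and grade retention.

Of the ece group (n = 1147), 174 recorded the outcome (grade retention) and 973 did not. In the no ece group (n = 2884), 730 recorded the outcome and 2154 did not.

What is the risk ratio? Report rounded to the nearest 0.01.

0.60

From the description: a = 174, b = 973, c = 730, d = 2154.
Risk in exposed = 174/1147 = 0.15170; risk in unexposed = 730/2884 = 0.25312.
RR = 0.15170 / 0.25312 = 0.59932
The risk is 40% lower among the exposed than among the unexposed.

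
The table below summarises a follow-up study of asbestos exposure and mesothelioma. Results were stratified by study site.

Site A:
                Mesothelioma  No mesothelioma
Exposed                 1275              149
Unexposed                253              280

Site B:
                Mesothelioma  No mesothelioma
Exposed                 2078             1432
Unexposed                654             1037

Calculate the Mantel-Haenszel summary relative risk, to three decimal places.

RR_MH = Σ(aᵢ·n₀ᵢ/nᵢ) / Σ(cᵢ·n₁ᵢ/nᵢ), with n₁ᵢ = aᵢ+bᵢ (exposed), n₀ᵢ = cᵢ+dᵢ (unexposed), nᵢ = n₁ᵢ+n₀ᵢ.
Stratum 1 (Site A): n₁ = 1424, n₀ = 533, n = 1957; a·n₀/n = 1275·533/1957 = 347.2534; c·n₁/n = 253·1424/1957 = 184.0940
Stratum 2 (Site B): n₁ = 3510, n₀ = 1691, n = 5201; a·n₀/n = 2078·1691/5201 = 675.6197; c·n₁/n = 654·3510/5201 = 441.3651
RR_MH = (347.2534 + 675.6197) / (184.0940 + 441.3651) = 1022.8731 / 625.4591 = 1.63540

1.635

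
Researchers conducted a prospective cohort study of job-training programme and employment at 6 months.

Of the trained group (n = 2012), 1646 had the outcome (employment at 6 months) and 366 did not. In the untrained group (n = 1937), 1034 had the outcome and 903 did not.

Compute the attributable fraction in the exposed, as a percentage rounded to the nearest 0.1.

34.7

From the description: a = 1646, b = 366, c = 1034, d = 903.
Risk in exposed = 1646/2012 = 0.81809; risk in unexposed = 1034/1937 = 0.53382.
RR = 0.81809/0.53382 = 1.53254
AR% = (RR − 1)/RR × 100 = (1.53254 − 1)/1.53254 × 100 = 34.7487%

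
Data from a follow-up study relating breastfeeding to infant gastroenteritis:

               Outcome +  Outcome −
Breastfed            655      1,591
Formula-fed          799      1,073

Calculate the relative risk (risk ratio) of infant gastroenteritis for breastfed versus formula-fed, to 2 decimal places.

Cells: a = 655, b = 1591, c = 799, d = 1073.
Risk in exposed = 655/2246 = 0.29163; risk in unexposed = 799/1872 = 0.42682.
RR = 0.29163 / 0.42682 = 0.68327
The risk is 32% lower among the exposed than among the unexposed.

0.68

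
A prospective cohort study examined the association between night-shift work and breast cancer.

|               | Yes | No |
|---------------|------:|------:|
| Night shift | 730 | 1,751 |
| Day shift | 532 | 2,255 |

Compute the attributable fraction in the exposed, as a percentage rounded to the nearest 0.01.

35.12

Cells: a = 730, b = 1751, c = 532, d = 2255.
Risk in exposed = 730/2481 = 0.29424; risk in unexposed = 532/2787 = 0.19089.
RR = 0.29424/0.19089 = 1.54142
AR% = (RR − 1)/RR × 100 = (1.54142 − 1)/1.54142 × 100 = 35.1248%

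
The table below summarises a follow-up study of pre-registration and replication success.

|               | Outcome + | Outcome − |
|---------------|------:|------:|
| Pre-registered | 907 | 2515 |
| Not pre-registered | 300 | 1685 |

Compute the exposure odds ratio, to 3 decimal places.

2.026

Cells: a = 907, b = 2515, c = 300, d = 1685.
OR = (a·d)/(b·c) = (907 × 1685) / (2515 × 300) = 1528295 / 754500 = 2.02557
The odds of replication success are about 2.03 times as high in the pre-registered group.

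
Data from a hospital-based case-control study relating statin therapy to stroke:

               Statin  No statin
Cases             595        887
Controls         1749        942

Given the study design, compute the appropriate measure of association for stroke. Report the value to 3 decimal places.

Reading the table with exposure as columns: a = 595 (Statin, case), b = 1749 (Statin, non-case), c = 887 (No statin, case), d = 942.
This is a hospital-based case-control study: participants were sampled on outcome status, so risks in the source population cannot be estimated directly — relative risk is not valid here. The odds ratio is the appropriate measure.
OR = (a·d)/(b·c) = (595 × 942) / (1749 × 887) = 560490 / 1551363 = 0.36129

0.361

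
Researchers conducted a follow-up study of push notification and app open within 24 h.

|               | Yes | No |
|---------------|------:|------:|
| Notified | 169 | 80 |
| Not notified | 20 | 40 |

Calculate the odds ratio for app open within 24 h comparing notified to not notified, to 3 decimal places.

4.225

Cells: a = 169, b = 80, c = 20, d = 40.
OR = (a·d)/(b·c) = (169 × 40) / (80 × 20) = 6760 / 1600 = 4.22500
The odds of app open within 24 h are about 4.22 times as high in the notified group.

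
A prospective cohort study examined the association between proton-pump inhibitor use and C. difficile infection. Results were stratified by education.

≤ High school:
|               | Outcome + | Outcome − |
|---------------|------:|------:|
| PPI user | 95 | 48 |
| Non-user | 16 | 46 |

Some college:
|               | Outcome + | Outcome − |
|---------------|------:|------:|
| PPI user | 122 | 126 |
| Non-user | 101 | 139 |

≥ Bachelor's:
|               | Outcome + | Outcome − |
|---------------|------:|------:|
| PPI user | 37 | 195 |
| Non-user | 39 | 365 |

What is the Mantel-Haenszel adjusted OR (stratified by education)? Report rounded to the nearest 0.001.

1.850

OR_MH = Σ(aᵢdᵢ/nᵢ) / Σ(bᵢcᵢ/nᵢ), where nᵢ is the stratum total.
Stratum 1 (≤ High school): n = 205; a·d/n = 95·46/205 = 21.3171; b·c/n = 48·16/205 = 3.7463
Stratum 2 (Some college): n = 488; a·d/n = 122·139/488 = 34.7500; b·c/n = 126·101/488 = 26.0779
Stratum 3 (≥ Bachelor's): n = 636; a·d/n = 37·365/636 = 21.2343; b·c/n = 195·39/636 = 11.9575
OR_MH = (21.3171 + 34.7500 + 21.2343) / (3.7463 + 26.0779 + 11.9575) = 77.3013 / 41.7818 = 1.85012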